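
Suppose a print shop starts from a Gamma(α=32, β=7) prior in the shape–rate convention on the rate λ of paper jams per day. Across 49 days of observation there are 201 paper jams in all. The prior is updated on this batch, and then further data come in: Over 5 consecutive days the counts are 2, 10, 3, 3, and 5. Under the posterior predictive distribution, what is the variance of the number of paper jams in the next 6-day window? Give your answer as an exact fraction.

102912/3721

Total count 201 over total exposure 49 days.
After the first batch: Gamma(32 + 201, 7 + 49) = Gamma(233, 56).
Total count: 2 + 10 + 3 + 3 + 5 = 23.
Total exposure: 5 days.
After the second batch: Gamma(233 + 23, 56 + 5) = Gamma(256, 61).
The posterior predictive for a window of length T is Negative Binomial with variance T·α'·(β'+T)/β'² = 6·256·67/3721 = 102912/3721.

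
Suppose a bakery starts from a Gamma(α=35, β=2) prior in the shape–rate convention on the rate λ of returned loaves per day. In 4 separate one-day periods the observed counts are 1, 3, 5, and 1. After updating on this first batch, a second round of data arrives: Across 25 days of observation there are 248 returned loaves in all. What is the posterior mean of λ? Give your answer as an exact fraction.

293/31

Total count: 1 + 3 + 5 + 1 = 10.
Total exposure: 4 days.
After the first batch: Gamma(35 + 10, 2 + 4) = Gamma(45, 6).
Total count 248 over total exposure 25 days.
After the second batch: Gamma(45 + 248, 6 + 25) = Gamma(293, 31).
Posterior mean = α'/β' = 293/31.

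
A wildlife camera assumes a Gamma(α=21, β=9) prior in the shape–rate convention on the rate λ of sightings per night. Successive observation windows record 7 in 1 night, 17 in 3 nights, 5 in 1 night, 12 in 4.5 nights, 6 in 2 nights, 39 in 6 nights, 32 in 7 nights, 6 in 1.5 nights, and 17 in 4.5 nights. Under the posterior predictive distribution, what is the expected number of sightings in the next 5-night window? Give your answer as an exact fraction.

1620/79

Total count: 7 + 17 + 5 + 12 + 6 + 39 + 32 + 6 + 17 = 141.
Total exposure: 1 + 3 + 1 + 4.5 + 2 + 6 + 7 + 1.5 + 4.5 = 30.5 nights.
Conjugate update: add total count to the shape and total exposure to the rate, giving Gamma(162, 79/2).
Predictive mean over a 5-night window = T·E[λ|data] = 5·162/(79/2) = 1620/79.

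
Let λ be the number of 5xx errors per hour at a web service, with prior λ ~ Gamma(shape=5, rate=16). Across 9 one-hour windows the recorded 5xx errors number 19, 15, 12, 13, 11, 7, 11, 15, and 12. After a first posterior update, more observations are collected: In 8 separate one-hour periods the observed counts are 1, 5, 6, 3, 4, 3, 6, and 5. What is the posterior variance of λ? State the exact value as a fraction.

Total count: 19 + 15 + 12 + 13 + 11 + 7 + 11 + 15 + 12 = 115.
Total exposure: 9 hours.
After the first batch: Gamma(5 + 115, 16 + 9) = Gamma(120, 25).
Total count: 1 + 5 + 6 + 3 + 4 + 3 + 6 + 5 = 33.
Total exposure: 8 hours.
After the second batch: Gamma(120 + 33, 25 + 8) = Gamma(153, 33).
Posterior variance = α'/β'² = 153/1089 = 17/121.

17/121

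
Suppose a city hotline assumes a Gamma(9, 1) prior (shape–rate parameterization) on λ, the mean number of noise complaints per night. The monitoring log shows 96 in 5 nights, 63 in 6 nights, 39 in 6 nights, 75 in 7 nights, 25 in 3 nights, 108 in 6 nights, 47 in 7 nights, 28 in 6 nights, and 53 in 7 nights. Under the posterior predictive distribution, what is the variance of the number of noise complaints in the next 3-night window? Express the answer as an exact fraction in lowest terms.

3439/108

Total count: 96 + 63 + 39 + 75 + 25 + 108 + 47 + 28 + 53 = 534.
Total exposure: 5 + 6 + 6 + 7 + 3 + 6 + 7 + 6 + 7 = 53 nights.
The Gamma prior is conjugate for the Poisson rate, so λ | data ~ Gamma(9+534, 1+53) = Gamma(543, 54).
The posterior predictive for a window of length T is Negative Binomial with variance T·α'·(β'+T)/β'² = 3·543·57/2916 = 3439/108.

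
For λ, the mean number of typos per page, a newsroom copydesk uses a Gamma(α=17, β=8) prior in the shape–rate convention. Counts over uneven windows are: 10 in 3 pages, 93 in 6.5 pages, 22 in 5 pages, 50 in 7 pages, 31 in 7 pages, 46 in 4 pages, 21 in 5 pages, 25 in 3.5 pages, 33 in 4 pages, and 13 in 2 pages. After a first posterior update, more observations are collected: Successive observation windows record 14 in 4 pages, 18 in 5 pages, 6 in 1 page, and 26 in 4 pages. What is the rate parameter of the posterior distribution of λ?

69

Total count: 10 + 93 + 22 + 50 + 31 + 46 + 21 + 25 + 33 + 13 = 344.
Total exposure: 3 + 6.5 + 5 + 7 + 7 + 4 + 5 + 3.5 + 4 + 2 = 47 pages.
After the first batch: Gamma(17 + 344, 8 + 47) = Gamma(361, 55).
Total count: 14 + 18 + 6 + 26 = 64.
Total exposure: 4 + 5 + 1 + 4 = 14 pages.
After the second batch: Gamma(361 + 64, 55 + 14) = Gamma(425, 69).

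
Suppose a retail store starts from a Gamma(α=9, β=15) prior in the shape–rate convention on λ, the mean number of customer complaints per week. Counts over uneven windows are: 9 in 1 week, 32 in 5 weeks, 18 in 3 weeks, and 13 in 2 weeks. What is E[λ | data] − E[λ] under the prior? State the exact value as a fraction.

327/130

Total count: 9 + 32 + 18 + 13 = 72.
Total exposure: 1 + 5 + 3 + 2 = 11 weeks.
Conjugate update: add total count to the shape and total exposure to the rate, giving Gamma(81, 26).
Posterior mean = 81/26 = 81/26; prior mean = 9/15 = 3/5. Difference = 81/26 − 3/5 = 327/130.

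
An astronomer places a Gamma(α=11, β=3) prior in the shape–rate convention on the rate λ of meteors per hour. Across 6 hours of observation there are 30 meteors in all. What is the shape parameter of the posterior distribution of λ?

41

Total count 30 over total exposure 6 hours.
Conjugate update: add total count to the shape and total exposure to the rate, giving Gamma(41, 9).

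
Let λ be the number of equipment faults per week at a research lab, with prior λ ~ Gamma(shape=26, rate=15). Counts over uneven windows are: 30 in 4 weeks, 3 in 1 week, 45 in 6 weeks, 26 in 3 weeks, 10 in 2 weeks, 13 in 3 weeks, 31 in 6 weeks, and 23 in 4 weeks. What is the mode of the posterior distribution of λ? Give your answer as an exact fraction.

103/22

Total count: 30 + 3 + 45 + 26 + 10 + 13 + 31 + 23 = 181.
Total exposure: 4 + 1 + 6 + 3 + 2 + 3 + 6 + 4 = 29 weeks.
Posterior: α' = 26 + 181 = 207, β' = 15 + 29 = 44.
Posterior mode = (α'−1)/β' = 206/44 = 103/22.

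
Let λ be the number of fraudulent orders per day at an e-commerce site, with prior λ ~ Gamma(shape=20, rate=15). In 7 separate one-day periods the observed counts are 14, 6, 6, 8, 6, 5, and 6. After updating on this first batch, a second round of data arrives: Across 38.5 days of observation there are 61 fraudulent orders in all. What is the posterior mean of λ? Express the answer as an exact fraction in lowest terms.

24/11

Total count: 14 + 6 + 6 + 8 + 6 + 5 + 6 = 51.
Total exposure: 7 days.
After the first batch: Gamma(20 + 51, 15 + 7) = Gamma(71, 22).
Total count 61 over total exposure 38.5 days.
After the second batch: Gamma(71 + 61, 22 + 38.5) = Gamma(132, 121/2).
Posterior mean = α'/β' = 132/(121/2) = 24/11.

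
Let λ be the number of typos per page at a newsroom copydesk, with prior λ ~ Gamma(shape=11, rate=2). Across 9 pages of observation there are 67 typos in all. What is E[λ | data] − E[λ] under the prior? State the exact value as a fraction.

35/22

Total count 67 over total exposure 9 pages.
Gamma(α, β) with Poisson data over total exposure Σt gives posterior Gamma(α+Σx, β+Σt) = Gamma(78, 11).
Posterior mean = 78/11 = 78/11; prior mean = 11/2 = 11/2. Difference = 78/11 − 11/2 = 35/22.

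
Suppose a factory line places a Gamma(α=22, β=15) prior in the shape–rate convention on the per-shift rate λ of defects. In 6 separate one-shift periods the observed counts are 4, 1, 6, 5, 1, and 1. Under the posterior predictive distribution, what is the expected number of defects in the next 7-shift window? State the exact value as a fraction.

Total count: 4 + 1 + 6 + 5 + 1 + 1 = 18.
Total exposure: 6 shifts.
Conjugate update: add total count to the shape and total exposure to the rate, giving Gamma(40, 21).
Predictive mean over a 7-shift window = T·E[λ|data] = 7·40/21 = 40/3.

40/3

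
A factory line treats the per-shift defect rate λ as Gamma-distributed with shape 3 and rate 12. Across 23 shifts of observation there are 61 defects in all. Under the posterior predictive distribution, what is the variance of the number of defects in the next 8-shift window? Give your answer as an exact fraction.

22016/1225

Total count 61 over total exposure 23 shifts.
Conjugate update: add total count to the shape and total exposure to the rate, giving Gamma(64, 35).
The posterior predictive for a window of length T is Negative Binomial with variance T·α'·(β'+T)/β'² = 8·64·43/1225 = 22016/1225.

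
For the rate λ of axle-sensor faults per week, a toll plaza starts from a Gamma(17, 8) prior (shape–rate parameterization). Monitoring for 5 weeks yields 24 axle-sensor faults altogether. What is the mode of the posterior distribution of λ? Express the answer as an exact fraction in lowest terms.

Total count 24 over total exposure 5 weeks.
The Gamma prior is conjugate for the Poisson rate, so λ | data ~ Gamma(17+24, 8+5) = Gamma(41, 13).
Posterior mode = (α'−1)/β' = 40/13.

40/13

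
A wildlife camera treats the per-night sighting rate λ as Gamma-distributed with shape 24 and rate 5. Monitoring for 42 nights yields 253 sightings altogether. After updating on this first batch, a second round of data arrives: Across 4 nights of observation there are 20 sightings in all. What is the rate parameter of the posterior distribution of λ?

51

Total count 253 over total exposure 42 nights.
After the first batch: Gamma(24 + 253, 5 + 42) = Gamma(277, 47).
Total count 20 over total exposure 4 nights.
After the second batch: Gamma(277 + 20, 47 + 4) = Gamma(297, 51).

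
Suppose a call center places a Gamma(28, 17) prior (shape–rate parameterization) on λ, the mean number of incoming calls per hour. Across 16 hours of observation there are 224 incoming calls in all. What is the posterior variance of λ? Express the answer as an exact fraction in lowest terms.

Total count 224 over total exposure 16 hours.
By Gamma–Poisson conjugacy, the posterior is Gamma(α + Σx, β + Σt) = Gamma(28 + 224, 17 + 16) = Gamma(252, 33).
Posterior variance = α'/β'² = 252/1089 = 28/121.

28/121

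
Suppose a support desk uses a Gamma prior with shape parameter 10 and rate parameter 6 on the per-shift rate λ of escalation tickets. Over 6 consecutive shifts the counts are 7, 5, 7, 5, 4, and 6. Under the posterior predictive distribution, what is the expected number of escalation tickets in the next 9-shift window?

Total count: 7 + 5 + 7 + 5 + 4 + 6 = 34.
Total exposure: 6 shifts.
Gamma(α, β) with Poisson data over total exposure Σt gives posterior Gamma(α+Σx, β+Σt) = Gamma(44, 12).
Predictive mean over a 9-shift window = T·E[λ|data] = 9·44/12 = 33.

33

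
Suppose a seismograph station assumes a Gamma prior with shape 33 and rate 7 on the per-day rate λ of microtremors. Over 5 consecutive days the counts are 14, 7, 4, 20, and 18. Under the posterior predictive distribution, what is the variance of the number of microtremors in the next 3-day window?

Total count: 14 + 7 + 4 + 20 + 18 = 63.
Total exposure: 5 days.
The Gamma prior is conjugate for the Poisson rate, so λ | data ~ Gamma(33+63, 7+5) = Gamma(96, 12).
The posterior predictive for a window of length T is Negative Binomial with variance T·α'·(β'+T)/β'² = 3·96·15/144 = 30.

30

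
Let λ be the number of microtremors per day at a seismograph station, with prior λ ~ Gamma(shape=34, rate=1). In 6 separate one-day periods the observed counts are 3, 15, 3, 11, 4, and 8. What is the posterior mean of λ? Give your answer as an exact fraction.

78/7

Total count: 3 + 15 + 3 + 11 + 4 + 8 = 44.
Total exposure: 6 days.
Gamma(α, β) with Poisson data over total exposure Σt gives posterior Gamma(α+Σx, β+Σt) = Gamma(78, 7).
Posterior mean = α'/β' = 78/7.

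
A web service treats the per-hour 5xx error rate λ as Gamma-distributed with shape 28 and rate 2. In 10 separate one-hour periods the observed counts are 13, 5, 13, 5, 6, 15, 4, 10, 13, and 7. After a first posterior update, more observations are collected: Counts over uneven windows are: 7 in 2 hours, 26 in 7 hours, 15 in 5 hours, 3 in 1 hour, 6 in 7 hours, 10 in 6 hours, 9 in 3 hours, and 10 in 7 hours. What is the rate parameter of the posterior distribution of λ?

Total count: 13 + 5 + 13 + 5 + 6 + 15 + 4 + 10 + 13 + 7 = 91.
Total exposure: 10 hours.
After the first batch: Gamma(28 + 91, 2 + 10) = Gamma(119, 12).
Total count: 7 + 26 + 15 + 3 + 6 + 10 + 9 + 10 = 86.
Total exposure: 2 + 7 + 5 + 1 + 7 + 6 + 3 + 7 = 38 hours.
After the second batch: Gamma(119 + 86, 12 + 38) = Gamma(205, 50).

50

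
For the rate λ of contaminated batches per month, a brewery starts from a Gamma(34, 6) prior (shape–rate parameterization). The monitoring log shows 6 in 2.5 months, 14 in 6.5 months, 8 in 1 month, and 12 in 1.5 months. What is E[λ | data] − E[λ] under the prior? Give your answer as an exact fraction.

-151/105

Total count: 6 + 14 + 8 + 12 = 40.
Total exposure: 2.5 + 6.5 + 1 + 1.5 = 11.5 months.
The Gamma prior is conjugate for the Poisson rate, so λ | data ~ Gamma(34+40, 6+11.5) = Gamma(74, 35/2).
Posterior mean = 74/(35/2) = 148/35; prior mean = 34/6 = 17/3. Difference = 148/35 − 17/3 = -151/105.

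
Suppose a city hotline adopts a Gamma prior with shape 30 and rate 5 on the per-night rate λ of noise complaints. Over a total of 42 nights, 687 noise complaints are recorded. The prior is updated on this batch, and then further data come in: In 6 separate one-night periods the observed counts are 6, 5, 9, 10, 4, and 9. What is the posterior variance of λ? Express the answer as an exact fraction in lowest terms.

760/2809

Total count 687 over total exposure 42 nights.
After the first batch: Gamma(30 + 687, 5 + 42) = Gamma(717, 47).
Total count: 6 + 5 + 9 + 10 + 4 + 9 = 43.
Total exposure: 6 nights.
After the second batch: Gamma(717 + 43, 47 + 6) = Gamma(760, 53).
Posterior variance = α'/β'² = 760/2809.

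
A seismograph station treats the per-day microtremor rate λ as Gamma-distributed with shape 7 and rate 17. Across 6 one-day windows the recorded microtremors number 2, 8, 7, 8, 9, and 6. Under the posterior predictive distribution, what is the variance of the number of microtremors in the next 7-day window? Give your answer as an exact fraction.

9870/529

Total count: 2 + 8 + 7 + 8 + 9 + 6 = 40.
Total exposure: 6 days.
Gamma(α, β) with Poisson data over total exposure Σt gives posterior Gamma(α+Σx, β+Σt) = Gamma(47, 23).
The posterior predictive for a window of length T is Negative Binomial with variance T·α'·(β'+T)/β'² = 7·47·30/529 = 9870/529.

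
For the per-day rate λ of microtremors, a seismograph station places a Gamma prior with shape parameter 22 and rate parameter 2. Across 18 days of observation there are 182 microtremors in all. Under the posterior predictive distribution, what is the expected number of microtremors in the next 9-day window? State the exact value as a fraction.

459/5

Total count 182 over total exposure 18 days.
The Gamma prior is conjugate for the Poisson rate, so λ | data ~ Gamma(22+182, 2+18) = Gamma(204, 20).
Predictive mean over a 9-day window = T·E[λ|data] = 9·204/20 = 459/5.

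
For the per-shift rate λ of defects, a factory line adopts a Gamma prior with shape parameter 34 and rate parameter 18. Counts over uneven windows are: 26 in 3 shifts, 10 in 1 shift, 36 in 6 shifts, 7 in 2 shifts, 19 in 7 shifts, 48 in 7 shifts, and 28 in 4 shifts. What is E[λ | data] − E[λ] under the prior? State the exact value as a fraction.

Total count: 26 + 10 + 36 + 7 + 19 + 48 + 28 = 174.
Total exposure: 3 + 1 + 6 + 2 + 7 + 7 + 4 = 30 shifts.
The Gamma prior is conjugate for the Poisson rate, so λ | data ~ Gamma(34+174, 18+30) = Gamma(208, 48).
Posterior mean = 208/48 = 13/3; prior mean = 34/18 = 17/9. Difference = 13/3 − 17/9 = 22/9.

22/9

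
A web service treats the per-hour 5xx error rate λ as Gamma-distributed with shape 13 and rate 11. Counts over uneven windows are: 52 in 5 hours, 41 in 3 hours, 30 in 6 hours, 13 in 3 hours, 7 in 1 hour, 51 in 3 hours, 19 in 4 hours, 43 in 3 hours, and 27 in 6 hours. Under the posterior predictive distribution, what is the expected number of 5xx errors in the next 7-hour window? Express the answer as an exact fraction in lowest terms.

2072/45

Total count: 52 + 41 + 30 + 13 + 7 + 51 + 19 + 43 + 27 = 283.
Total exposure: 5 + 3 + 6 + 3 + 1 + 3 + 4 + 3 + 6 = 34 hours.
The Gamma prior is conjugate for the Poisson rate, so λ | data ~ Gamma(13+283, 11+34) = Gamma(296, 45).
Predictive mean over a 7-hour window = T·E[λ|data] = 7·296/45 = 2072/45.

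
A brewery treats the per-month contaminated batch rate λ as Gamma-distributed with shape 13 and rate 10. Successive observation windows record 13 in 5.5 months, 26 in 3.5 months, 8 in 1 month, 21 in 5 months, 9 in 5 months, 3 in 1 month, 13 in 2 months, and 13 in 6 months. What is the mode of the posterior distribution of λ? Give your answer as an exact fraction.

Total count: 13 + 26 + 8 + 21 + 9 + 3 + 13 + 13 = 106.
Total exposure: 5.5 + 3.5 + 1 + 5 + 5 + 1 + 2 + 6 = 29 months.
Conjugate update: add total count to the shape and total exposure to the rate, giving Gamma(119, 39).
Posterior mode = (α'−1)/β' = 118/39.

118/39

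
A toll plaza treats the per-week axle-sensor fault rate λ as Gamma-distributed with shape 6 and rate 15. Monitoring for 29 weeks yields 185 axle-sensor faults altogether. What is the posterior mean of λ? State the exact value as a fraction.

191/44

Total count 185 over total exposure 29 weeks.
Gamma(α, β) with Poisson data over total exposure Σt gives posterior Gamma(α+Σx, β+Σt) = Gamma(191, 44).
Posterior mean = α'/β' = 191/44.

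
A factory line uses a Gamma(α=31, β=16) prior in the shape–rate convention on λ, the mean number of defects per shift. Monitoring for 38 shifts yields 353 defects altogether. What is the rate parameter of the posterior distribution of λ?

54

Total count 353 over total exposure 38 shifts.
Conjugate update: add total count to the shape and total exposure to the rate, giving Gamma(384, 54).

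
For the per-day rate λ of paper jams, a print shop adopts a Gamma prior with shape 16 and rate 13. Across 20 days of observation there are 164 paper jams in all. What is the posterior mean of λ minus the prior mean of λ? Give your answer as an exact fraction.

Total count 164 over total exposure 20 days.
By Gamma–Poisson conjugacy, the posterior is Gamma(α + Σx, β + Σt) = Gamma(16 + 164, 13 + 20) = Gamma(180, 33).
Posterior mean = 180/33 = 60/11; prior mean = 16/13 = 16/13. Difference = 60/11 − 16/13 = 604/143.

604/143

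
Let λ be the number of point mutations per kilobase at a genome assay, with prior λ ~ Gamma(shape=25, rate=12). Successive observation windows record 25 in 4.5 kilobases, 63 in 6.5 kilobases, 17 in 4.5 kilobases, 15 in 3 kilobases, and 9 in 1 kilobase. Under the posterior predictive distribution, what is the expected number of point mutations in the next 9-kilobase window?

Total count: 25 + 63 + 17 + 15 + 9 = 129.
Total exposure: 4.5 + 6.5 + 4.5 + 3 + 1 = 19.5 kilobases.
The Gamma prior is conjugate for the Poisson rate, so λ | data ~ Gamma(25+129, 12+19.5) = Gamma(154, 63/2).
Predictive mean over a 9-kilobase window = T·E[λ|data] = 9·154/(63/2) = 44.

44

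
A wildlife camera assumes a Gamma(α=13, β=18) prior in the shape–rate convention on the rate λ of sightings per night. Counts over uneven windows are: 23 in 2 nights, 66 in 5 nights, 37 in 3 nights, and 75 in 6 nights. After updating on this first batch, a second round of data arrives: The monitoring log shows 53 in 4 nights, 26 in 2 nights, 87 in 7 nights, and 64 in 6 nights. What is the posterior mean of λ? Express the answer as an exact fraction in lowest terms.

Total count: 23 + 66 + 37 + 75 = 201.
Total exposure: 2 + 5 + 3 + 6 = 16 nights.
After the first batch: Gamma(13 + 201, 18 + 16) = Gamma(214, 34).
Total count: 53 + 26 + 87 + 64 = 230.
Total exposure: 4 + 2 + 7 + 6 = 19 nights.
After the second batch: Gamma(214 + 230, 34 + 19) = Gamma(444, 53).
Posterior mean = α'/β' = 444/53.

444/53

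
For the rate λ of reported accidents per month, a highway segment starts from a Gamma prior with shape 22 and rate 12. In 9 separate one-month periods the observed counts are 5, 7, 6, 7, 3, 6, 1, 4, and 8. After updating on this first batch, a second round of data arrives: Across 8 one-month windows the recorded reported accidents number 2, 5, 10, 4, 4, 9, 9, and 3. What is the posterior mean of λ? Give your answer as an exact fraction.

Total count: 5 + 7 + 6 + 7 + 3 + 6 + 1 + 4 + 8 = 47.
Total exposure: 9 months.
After the first batch: Gamma(22 + 47, 12 + 9) = Gamma(69, 21).
Total count: 2 + 5 + 10 + 4 + 4 + 9 + 9 + 3 = 46.
Total exposure: 8 months.
After the second batch: Gamma(69 + 46, 21 + 8) = Gamma(115, 29).
Posterior mean = α'/β' = 115/29.

115/29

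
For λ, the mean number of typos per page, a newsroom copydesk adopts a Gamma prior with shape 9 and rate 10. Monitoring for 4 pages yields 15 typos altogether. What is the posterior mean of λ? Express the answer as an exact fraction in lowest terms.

12/7

Total count 15 over total exposure 4 pages.
By Gamma–Poisson conjugacy, the posterior is Gamma(α + Σx, β + Σt) = Gamma(9 + 15, 10 + 4) = Gamma(24, 14).
Posterior mean = α'/β' = 24/14 = 12/7.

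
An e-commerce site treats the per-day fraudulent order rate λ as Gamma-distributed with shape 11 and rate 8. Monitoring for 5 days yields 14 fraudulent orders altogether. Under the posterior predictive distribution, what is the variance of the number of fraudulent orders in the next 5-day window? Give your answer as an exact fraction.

2250/169

Total count 14 over total exposure 5 days.
Gamma(α, β) with Poisson data over total exposure Σt gives posterior Gamma(α+Σx, β+Σt) = Gamma(25, 13).
The posterior predictive for a window of length T is Negative Binomial with variance T·α'·(β'+T)/β'² = 5·25·18/169 = 2250/169.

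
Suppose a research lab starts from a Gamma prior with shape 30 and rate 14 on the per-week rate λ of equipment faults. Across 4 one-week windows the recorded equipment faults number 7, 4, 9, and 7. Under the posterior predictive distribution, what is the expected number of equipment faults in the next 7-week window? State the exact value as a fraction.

Total count: 7 + 4 + 9 + 7 = 27.
Total exposure: 4 weeks.
The Gamma prior is conjugate for the Poisson rate, so λ | data ~ Gamma(30+27, 14+4) = Gamma(57, 18).
Predictive mean over a 7-week window = T·E[λ|data] = 7·57/18 = 133/6.

133/6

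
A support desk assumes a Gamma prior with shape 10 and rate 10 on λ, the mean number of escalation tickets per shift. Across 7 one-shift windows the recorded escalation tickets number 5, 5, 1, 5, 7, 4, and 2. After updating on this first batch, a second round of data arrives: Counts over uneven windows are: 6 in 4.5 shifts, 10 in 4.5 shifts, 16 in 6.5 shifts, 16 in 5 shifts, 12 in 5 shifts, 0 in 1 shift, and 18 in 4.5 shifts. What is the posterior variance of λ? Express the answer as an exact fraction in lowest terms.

13/256

Total count: 5 + 5 + 1 + 5 + 7 + 4 + 2 = 29.
Total exposure: 7 shifts.
After the first batch: Gamma(10 + 29, 10 + 7) = Gamma(39, 17).
Total count: 6 + 10 + 16 + 16 + 12 + 0 + 18 = 78.
Total exposure: 4.5 + 4.5 + 6.5 + 5 + 5 + 1 + 4.5 = 31 shifts.
After the second batch: Gamma(39 + 78, 17 + 31) = Gamma(117, 48).
Posterior variance = α'/β'² = 117/2304 = 13/256.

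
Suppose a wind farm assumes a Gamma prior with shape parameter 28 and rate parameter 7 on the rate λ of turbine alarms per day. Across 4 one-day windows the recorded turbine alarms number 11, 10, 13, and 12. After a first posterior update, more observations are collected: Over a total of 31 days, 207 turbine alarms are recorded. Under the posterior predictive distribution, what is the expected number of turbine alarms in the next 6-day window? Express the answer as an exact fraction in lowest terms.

Total count: 11 + 10 + 13 + 12 = 46.
Total exposure: 4 days.
After the first batch: Gamma(28 + 46, 7 + 4) = Gamma(74, 11).
Total count 207 over total exposure 31 days.
After the second batch: Gamma(74 + 207, 11 + 31) = Gamma(281, 42).
Predictive mean over a 6-day window = T·E[λ|data] = 6·281/42 = 281/7.

281/7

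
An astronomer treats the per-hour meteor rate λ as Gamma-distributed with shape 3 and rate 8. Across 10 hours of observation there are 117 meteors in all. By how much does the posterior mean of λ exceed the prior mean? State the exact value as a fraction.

Total count 117 over total exposure 10 hours.
The Gamma prior is conjugate for the Poisson rate, so λ | data ~ Gamma(3+117, 8+10) = Gamma(120, 18).
Posterior mean = 120/18 = 20/3; prior mean = 3/8 = 3/8. Difference = 20/3 − 3/8 = 151/24.

151/24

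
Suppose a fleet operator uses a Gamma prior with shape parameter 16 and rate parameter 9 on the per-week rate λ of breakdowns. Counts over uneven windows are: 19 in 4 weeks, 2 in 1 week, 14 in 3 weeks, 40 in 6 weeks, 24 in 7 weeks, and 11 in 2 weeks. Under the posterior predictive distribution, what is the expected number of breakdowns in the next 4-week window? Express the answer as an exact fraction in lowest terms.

Total count: 19 + 2 + 14 + 40 + 24 + 11 = 110.
Total exposure: 4 + 1 + 3 + 6 + 7 + 2 = 23 weeks.
The Gamma prior is conjugate for the Poisson rate, so λ | data ~ Gamma(16+110, 9+23) = Gamma(126, 32).
Predictive mean over a 4-week window = T·E[λ|data] = 4·126/32 = 63/4.

63/4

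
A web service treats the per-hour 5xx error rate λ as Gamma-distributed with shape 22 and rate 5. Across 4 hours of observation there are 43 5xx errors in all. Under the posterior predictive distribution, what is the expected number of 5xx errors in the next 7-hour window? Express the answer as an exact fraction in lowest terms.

455/9

Total count 43 over total exposure 4 hours.
By Gamma–Poisson conjugacy, the posterior is Gamma(α + Σx, β + Σt) = Gamma(22 + 43, 5 + 4) = Gamma(65, 9).
Predictive mean over a 7-hour window = T·E[λ|data] = 7·65/9 = 455/9.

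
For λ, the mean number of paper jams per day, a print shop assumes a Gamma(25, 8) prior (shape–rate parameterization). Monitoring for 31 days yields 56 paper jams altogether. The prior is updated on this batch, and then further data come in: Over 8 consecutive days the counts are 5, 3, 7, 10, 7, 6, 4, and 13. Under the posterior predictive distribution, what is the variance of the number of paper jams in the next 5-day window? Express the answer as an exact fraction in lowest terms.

35360/2209

Total count 56 over total exposure 31 days.
After the first batch: Gamma(25 + 56, 8 + 31) = Gamma(81, 39).
Total count: 5 + 3 + 7 + 10 + 7 + 6 + 4 + 13 = 55.
Total exposure: 8 days.
After the second batch: Gamma(81 + 55, 39 + 8) = Gamma(136, 47).
The posterior predictive for a window of length T is Negative Binomial with variance T·α'·(β'+T)/β'² = 5·136·52/2209 = 35360/2209.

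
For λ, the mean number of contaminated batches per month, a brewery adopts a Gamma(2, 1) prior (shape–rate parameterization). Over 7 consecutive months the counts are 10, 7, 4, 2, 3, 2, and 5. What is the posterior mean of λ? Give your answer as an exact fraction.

Total count: 10 + 7 + 4 + 2 + 3 + 2 + 5 = 33.
Total exposure: 7 months.
The Gamma prior is conjugate for the Poisson rate, so λ | data ~ Gamma(2+33, 1+7) = Gamma(35, 8).
Posterior mean = α'/β' = 35/8.

35/8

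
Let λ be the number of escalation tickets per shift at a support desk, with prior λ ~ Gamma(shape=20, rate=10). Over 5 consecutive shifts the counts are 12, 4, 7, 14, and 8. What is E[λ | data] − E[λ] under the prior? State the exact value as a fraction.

Total count: 12 + 4 + 7 + 14 + 8 = 45.
Total exposure: 5 shifts.
Conjugate update: add total count to the shape and total exposure to the rate, giving Gamma(65, 15).
Posterior mean = 65/15 = 13/3; prior mean = 20/10 = 2. Difference = 13/3 − 2 = 7/3.

7/3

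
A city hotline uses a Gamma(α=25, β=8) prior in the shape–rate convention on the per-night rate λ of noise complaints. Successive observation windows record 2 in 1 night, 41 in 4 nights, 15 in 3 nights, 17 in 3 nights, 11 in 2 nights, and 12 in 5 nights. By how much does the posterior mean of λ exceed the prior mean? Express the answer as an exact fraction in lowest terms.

Total count: 2 + 41 + 15 + 17 + 11 + 12 = 98.
Total exposure: 1 + 4 + 3 + 3 + 2 + 5 = 18 nights.
By Gamma–Poisson conjugacy, the posterior is Gamma(α + Σx, β + Σt) = Gamma(25 + 98, 8 + 18) = Gamma(123, 26).
Posterior mean = 123/26 = 123/26; prior mean = 25/8 = 25/8. Difference = 123/26 − 25/8 = 167/104.

167/104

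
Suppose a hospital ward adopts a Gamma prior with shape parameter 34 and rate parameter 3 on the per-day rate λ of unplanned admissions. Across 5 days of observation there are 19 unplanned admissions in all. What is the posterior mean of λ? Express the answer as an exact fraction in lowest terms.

Total count 19 over total exposure 5 days.
Posterior: α' = 34 + 19 = 53, β' = 3 + 5 = 8.
Posterior mean = α'/β' = 53/8.

53/8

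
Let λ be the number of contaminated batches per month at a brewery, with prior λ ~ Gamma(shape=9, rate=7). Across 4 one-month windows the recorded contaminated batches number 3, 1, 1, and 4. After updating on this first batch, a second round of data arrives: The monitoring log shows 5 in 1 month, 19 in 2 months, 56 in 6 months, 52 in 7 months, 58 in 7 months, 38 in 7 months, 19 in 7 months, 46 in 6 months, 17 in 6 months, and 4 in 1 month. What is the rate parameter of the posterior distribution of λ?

61

Total count: 3 + 1 + 1 + 4 = 9.
Total exposure: 4 months.
After the first batch: Gamma(9 + 9, 7 + 4) = Gamma(18, 11).
Total count: 5 + 19 + 56 + 52 + 58 + 38 + 19 + 46 + 17 + 4 = 314.
Total exposure: 1 + 2 + 6 + 7 + 7 + 7 + 7 + 6 + 6 + 1 = 50 months.
After the second batch: Gamma(18 + 314, 11 + 50) = Gamma(332, 61).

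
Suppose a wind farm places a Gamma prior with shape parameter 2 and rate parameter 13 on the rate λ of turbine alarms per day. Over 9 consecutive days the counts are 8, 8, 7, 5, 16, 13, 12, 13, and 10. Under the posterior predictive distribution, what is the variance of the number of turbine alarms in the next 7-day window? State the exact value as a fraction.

Total count: 8 + 8 + 7 + 5 + 16 + 13 + 12 + 13 + 10 = 92.
Total exposure: 9 days.
The Gamma prior is conjugate for the Poisson rate, so λ | data ~ Gamma(2+92, 13+9) = Gamma(94, 22).
The posterior predictive for a window of length T is Negative Binomial with variance T·α'·(β'+T)/β'² = 7·94·29/484 = 9541/242.

9541/242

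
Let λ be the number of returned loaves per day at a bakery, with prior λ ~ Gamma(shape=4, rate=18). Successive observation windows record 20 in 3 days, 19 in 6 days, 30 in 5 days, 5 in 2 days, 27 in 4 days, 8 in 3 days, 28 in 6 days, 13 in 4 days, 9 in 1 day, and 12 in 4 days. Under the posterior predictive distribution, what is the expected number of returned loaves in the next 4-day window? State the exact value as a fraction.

25/2

Total count: 20 + 19 + 30 + 5 + 27 + 8 + 28 + 13 + 9 + 12 = 171.
Total exposure: 3 + 6 + 5 + 2 + 4 + 3 + 6 + 4 + 1 + 4 = 38 days.
Gamma(α, β) with Poisson data over total exposure Σt gives posterior Gamma(α+Σx, β+Σt) = Gamma(175, 56).
Predictive mean over a 4-day window = T·E[λ|data] = 4·175/56 = 25/2.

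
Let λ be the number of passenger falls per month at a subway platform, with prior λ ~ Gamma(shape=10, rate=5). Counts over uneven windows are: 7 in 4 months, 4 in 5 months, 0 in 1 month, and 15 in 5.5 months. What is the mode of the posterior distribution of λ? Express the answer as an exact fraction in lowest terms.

70/41

Total count: 7 + 4 + 0 + 15 = 26.
Total exposure: 4 + 5 + 1 + 5.5 = 15.5 months.
Posterior: α' = 10 + 26 = 36, β' = 5 + 15.5 = 41/2.
Posterior mode = (α'−1)/β' = 35/(41/2) = 70/41.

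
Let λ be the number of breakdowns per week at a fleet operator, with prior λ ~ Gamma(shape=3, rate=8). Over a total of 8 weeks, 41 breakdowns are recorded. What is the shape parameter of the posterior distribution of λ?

44

Total count 41 over total exposure 8 weeks.
Posterior: α' = 3 + 41 = 44, β' = 8 + 8 = 16.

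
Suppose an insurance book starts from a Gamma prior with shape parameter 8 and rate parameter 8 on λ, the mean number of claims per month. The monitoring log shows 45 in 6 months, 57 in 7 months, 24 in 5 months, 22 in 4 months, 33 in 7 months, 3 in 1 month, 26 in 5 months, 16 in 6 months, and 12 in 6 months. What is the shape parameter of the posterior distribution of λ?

Total count: 45 + 57 + 24 + 22 + 33 + 3 + 26 + 16 + 12 = 238.
Total exposure: 6 + 7 + 5 + 4 + 7 + 1 + 5 + 6 + 6 = 47 months.
The Gamma prior is conjugate for the Poisson rate, so λ | data ~ Gamma(8+238, 8+47) = Gamma(246, 55).

246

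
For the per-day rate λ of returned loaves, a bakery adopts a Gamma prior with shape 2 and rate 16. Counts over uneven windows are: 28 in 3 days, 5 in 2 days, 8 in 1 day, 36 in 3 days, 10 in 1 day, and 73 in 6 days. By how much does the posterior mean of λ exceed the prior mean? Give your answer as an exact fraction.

79/16

Total count: 28 + 5 + 8 + 36 + 10 + 73 = 160.
Total exposure: 3 + 2 + 1 + 3 + 1 + 6 = 16 days.
Posterior: α' = 2 + 160 = 162, β' = 16 + 16 = 32.
Posterior mean = 162/32 = 81/16; prior mean = 2/16 = 1/8. Difference = 81/16 − 1/8 = 79/16.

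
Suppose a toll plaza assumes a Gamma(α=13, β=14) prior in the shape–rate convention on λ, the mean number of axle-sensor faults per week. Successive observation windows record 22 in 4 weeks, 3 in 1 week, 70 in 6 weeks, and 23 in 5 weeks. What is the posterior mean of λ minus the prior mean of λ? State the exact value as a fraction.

Total count: 22 + 3 + 70 + 23 = 118.
Total exposure: 4 + 1 + 6 + 5 = 16 weeks.
Conjugate update: add total count to the shape and total exposure to the rate, giving Gamma(131, 30).
Posterior mean = 131/30 = 131/30; prior mean = 13/14 = 13/14. Difference = 131/30 − 13/14 = 361/105.

361/105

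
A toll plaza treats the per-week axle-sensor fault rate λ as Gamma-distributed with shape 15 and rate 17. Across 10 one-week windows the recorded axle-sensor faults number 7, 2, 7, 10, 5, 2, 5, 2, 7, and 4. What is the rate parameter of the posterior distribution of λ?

27

Total count: 7 + 2 + 7 + 10 + 5 + 2 + 5 + 2 + 7 + 4 = 51.
Total exposure: 10 weeks.
By Gamma–Poisson conjugacy, the posterior is Gamma(α + Σx, β + Σt) = Gamma(15 + 51, 17 + 10) = Gamma(66, 27).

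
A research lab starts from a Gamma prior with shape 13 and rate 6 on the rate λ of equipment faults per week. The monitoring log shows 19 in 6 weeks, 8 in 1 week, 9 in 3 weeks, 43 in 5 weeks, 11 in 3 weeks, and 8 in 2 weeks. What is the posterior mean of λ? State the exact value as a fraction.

Total count: 19 + 8 + 9 + 43 + 11 + 8 = 98.
Total exposure: 6 + 1 + 3 + 5 + 3 + 2 = 20 weeks.
Gamma(α, β) with Poisson data over total exposure Σt gives posterior Gamma(α+Σx, β+Σt) = Gamma(111, 26).
Posterior mean = α'/β' = 111/26.

111/26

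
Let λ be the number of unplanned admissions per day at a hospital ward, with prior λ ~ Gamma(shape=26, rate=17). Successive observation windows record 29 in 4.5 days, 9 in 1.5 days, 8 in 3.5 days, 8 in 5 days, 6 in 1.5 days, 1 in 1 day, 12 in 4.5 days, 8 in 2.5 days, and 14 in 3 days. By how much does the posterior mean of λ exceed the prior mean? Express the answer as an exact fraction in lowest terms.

Total count: 29 + 9 + 8 + 8 + 6 + 1 + 12 + 8 + 14 = 95.
Total exposure: 4.5 + 1.5 + 3.5 + 5 + 1.5 + 1 + 4.5 + 2.5 + 3 = 27 days.
Gamma(α, β) with Poisson data over total exposure Σt gives posterior Gamma(α+Σx, β+Σt) = Gamma(121, 44).
Posterior mean = 121/44 = 11/4; prior mean = 26/17 = 26/17. Difference = 11/4 − 26/17 = 83/68.

83/68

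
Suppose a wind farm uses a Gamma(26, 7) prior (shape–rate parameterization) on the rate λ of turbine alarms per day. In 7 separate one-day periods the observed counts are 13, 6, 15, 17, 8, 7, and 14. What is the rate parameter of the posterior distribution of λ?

Total count: 13 + 6 + 15 + 17 + 8 + 7 + 14 = 80.
Total exposure: 7 days.
Gamma(α, β) with Poisson data over total exposure Σt gives posterior Gamma(α+Σx, β+Σt) = Gamma(106, 14).

14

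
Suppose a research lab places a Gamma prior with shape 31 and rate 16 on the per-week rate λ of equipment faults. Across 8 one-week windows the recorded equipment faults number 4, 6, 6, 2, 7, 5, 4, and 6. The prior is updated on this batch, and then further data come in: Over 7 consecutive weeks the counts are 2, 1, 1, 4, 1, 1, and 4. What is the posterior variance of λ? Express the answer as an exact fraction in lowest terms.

Total count: 4 + 6 + 6 + 2 + 7 + 5 + 4 + 6 = 40.
Total exposure: 8 weeks.
After the first batch: Gamma(31 + 40, 16 + 8) = Gamma(71, 24).
Total count: 2 + 1 + 1 + 4 + 1 + 1 + 4 = 14.
Total exposure: 7 weeks.
After the second batch: Gamma(71 + 14, 24 + 7) = Gamma(85, 31).
Posterior variance = α'/β'² = 85/961.

85/961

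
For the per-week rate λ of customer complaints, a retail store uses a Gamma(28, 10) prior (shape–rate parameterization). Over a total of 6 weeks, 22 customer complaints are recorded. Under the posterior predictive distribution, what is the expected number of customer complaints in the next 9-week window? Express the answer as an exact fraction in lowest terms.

Total count 22 over total exposure 6 weeks.
Gamma(α, β) with Poisson data over total exposure Σt gives posterior Gamma(α+Σx, β+Σt) = Gamma(50, 16).
Predictive mean over a 9-week window = T·E[λ|data] = 9·50/16 = 225/8.

225/8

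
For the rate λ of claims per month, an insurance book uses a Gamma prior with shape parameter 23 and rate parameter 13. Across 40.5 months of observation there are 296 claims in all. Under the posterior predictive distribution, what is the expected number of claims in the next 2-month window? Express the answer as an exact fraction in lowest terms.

Total count 296 over total exposure 40.5 months.
Posterior: α' = 23 + 296 = 319, β' = 13 + 40.5 = 107/2.
Predictive mean over a 2-month window = T·E[λ|data] = 2·319/(107/2) = 1276/107.

1276/107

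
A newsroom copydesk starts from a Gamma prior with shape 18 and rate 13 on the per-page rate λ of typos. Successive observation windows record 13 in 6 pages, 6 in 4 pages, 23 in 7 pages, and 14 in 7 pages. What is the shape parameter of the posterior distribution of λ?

74

Total count: 13 + 6 + 23 + 14 = 56.
Total exposure: 6 + 4 + 7 + 7 = 24 pages.
Gamma(α, β) with Poisson data over total exposure Σt gives posterior Gamma(α+Σx, β+Σt) = Gamma(74, 37).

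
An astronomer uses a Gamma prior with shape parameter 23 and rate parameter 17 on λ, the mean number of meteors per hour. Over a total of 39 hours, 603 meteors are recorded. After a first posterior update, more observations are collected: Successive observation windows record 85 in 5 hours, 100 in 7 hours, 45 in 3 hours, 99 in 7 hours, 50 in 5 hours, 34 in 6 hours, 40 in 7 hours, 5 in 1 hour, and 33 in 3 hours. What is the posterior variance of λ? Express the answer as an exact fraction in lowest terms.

Total count 603 over total exposure 39 hours.
After the first batch: Gamma(23 + 603, 17 + 39) = Gamma(626, 56).
Total count: 85 + 100 + 45 + 99 + 50 + 34 + 40 + 5 + 33 = 491.
Total exposure: 5 + 7 + 3 + 7 + 5 + 6 + 7 + 1 + 3 = 44 hours.
After the second batch: Gamma(626 + 491, 56 + 44) = Gamma(1117, 100).
Posterior variance = α'/β'² = 1117/10000.

1117/10000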